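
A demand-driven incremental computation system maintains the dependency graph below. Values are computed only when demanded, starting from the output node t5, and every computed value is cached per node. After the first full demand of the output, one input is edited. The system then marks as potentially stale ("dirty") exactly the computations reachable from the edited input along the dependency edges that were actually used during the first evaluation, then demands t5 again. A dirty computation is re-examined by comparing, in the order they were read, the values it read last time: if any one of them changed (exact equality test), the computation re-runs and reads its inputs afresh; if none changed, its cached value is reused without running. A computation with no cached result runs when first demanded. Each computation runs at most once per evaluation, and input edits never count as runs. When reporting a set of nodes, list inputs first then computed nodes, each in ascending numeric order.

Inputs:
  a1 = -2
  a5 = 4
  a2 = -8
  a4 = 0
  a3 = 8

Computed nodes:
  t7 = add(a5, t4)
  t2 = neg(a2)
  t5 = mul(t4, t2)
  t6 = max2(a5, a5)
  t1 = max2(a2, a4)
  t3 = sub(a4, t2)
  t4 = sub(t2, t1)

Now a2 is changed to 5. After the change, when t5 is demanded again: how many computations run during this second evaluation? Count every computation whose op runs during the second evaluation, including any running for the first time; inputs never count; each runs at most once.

First evaluation (everything demanded from the output):
  t1 = max2(-8, 0) = 0
  t2 = neg(-8) = 8
  t4 = sub(8, 0) = 8
  t5 = mul(8, 8) = 64

Propagation after the edit:
  t1: runs — a2 -8->5; result 5.
  t2: runs — a2 -8->5; result -5.
  t4: runs — t2 8->-5; t1 0->5; result -10.
  t5: runs — t4 8->-10; t2 8->-5; result 50.

Computations that run: t1, t2, t4, t5 — 4 in total.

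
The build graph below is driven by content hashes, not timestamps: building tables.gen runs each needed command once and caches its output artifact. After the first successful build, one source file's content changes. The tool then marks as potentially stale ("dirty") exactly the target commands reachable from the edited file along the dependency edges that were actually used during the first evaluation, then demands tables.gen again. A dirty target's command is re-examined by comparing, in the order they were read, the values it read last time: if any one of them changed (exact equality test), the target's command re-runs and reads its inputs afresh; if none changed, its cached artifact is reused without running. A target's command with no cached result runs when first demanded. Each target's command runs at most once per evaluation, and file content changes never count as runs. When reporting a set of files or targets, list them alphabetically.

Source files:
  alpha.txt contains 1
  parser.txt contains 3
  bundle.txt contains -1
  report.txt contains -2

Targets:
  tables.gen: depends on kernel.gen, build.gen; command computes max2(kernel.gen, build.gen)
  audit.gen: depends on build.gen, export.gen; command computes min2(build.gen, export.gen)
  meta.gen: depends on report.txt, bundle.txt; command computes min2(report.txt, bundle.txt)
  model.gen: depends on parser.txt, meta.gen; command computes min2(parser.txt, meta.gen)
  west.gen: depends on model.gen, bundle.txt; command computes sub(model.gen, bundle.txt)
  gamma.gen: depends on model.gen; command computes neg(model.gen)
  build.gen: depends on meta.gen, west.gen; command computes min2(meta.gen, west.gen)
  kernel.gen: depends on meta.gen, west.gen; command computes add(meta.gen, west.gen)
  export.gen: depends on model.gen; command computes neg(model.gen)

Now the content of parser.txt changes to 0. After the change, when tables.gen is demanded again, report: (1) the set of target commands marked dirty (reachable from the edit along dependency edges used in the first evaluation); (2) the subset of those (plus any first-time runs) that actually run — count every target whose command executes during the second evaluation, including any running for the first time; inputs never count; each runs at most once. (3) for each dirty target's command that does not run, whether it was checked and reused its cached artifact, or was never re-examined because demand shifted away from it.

Initial pass — values computed on the first demand:
  meta.gen = min2(-2, -1) = -2
  model.gen = min2(3, -2) = -2
  west.gen = sub(-2, -1) = -1
  build.gen = min2(-2, -1) = -2
  kernel.gen = add(-2, -1) = -3
  tables.gen = max2(-3, -2) = -2

Second demand — change propagation:
  model.gen: re-runs because parser.txt 3->0; new result -2 (unchanged).
  west.gen: re-examined; everything it read last time is the same (model.gen unchanged, bundle.txt unchanged) — cache -1 kept, no run.
  build.gen: re-examined; everything it read last time is the same (meta.gen unchanged, west.gen unchanged) — cache -2 kept, no run.
  kernel.gen: re-examined; everything it read last time is the same (meta.gen unchanged, west.gen unchanged) — cache -3 kept, no run.
  tables.gen: re-examined; everything it read last time is the same (kernel.gen unchanged, build.gen unchanged) — cache -2 kept, no run.

The important point: model.gen recomputes to an identical value, and the output ends up unchanged.

Dirty set: build.gen, kernel.gen, model.gen, tables.gen, west.gen.
Run set: model.gen (1 run).
Re-examined without running (cache reused): build.gen, kernel.gen, tables.gen, west.gen.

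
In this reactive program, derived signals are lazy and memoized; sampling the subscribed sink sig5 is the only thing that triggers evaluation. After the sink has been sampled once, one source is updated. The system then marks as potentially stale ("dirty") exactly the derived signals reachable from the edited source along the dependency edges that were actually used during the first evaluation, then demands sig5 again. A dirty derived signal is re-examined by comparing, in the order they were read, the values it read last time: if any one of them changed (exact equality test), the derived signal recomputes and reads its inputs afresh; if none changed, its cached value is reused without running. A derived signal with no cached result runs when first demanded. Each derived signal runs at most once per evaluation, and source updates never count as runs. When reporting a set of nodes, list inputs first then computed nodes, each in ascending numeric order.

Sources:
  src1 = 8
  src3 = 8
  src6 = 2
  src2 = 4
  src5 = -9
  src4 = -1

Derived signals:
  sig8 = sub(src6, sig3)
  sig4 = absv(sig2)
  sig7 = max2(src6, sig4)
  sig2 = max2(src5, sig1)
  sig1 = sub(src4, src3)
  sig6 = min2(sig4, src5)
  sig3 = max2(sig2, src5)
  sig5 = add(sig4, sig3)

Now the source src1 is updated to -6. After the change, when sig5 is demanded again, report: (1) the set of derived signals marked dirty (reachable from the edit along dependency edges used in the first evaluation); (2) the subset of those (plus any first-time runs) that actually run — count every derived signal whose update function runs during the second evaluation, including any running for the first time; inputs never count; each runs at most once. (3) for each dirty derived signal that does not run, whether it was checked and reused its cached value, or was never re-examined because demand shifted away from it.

First demand of the output computes:
  sig1 = sub(-1, 8) = -9
  sig2 = max2(-9, -9) = -9
  sig3 = max2(-9, -9) = -9
  sig4 = absv(-9) = 9
  sig5 = add(9, -9) = 0

After the edit, cleaning proceeds:
  no node depends on src1 at all; the second demand re-runs nothing.

Note the shortcut — nothing in the graph depends on src1 at all, so no recomputation happens.

The edit dirties: none.
0 derived signals run: none.
No dirty derived signal escaped a run.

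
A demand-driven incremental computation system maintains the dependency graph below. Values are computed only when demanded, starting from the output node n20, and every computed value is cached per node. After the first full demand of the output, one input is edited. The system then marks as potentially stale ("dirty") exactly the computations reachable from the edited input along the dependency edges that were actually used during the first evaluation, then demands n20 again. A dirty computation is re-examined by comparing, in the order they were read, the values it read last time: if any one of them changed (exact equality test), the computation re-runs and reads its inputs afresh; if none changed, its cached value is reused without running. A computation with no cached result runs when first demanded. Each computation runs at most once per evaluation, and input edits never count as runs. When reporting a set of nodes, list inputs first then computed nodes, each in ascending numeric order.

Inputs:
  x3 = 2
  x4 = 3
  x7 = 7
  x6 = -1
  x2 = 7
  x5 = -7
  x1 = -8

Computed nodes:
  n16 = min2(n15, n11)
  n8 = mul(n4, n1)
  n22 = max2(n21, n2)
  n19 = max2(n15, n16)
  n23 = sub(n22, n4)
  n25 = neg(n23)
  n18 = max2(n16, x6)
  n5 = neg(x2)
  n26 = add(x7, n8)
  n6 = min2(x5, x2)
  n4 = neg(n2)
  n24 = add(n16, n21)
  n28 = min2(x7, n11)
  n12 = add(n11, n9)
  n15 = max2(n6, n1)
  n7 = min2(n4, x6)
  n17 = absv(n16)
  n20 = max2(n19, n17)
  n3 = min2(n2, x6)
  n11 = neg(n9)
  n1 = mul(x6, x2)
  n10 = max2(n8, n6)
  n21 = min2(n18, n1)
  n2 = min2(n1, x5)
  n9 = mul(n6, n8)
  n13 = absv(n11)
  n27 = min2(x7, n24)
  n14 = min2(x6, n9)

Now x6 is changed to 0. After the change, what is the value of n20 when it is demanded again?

First evaluation (everything demanded from the output):
  n1 = mul(-1, 7) = -7
  n2 = min2(-7, -7) = -7
  n4 = neg(-7) = 7
  n6 = min2(-7, 7) = -7
  n8 = mul(7, -7) = -49
  n9 = mul(-7, -49) = 343
  n11 = neg(343) = -343
  n15 = max2(-7, -7) = -7
  n16 = min2(-7, -343) = -343
  n17 = absv(-343) = 343
  n19 = max2(-7, -343) = -7
  n20 = max2(-7, 343) = 343

Propagation after the edit:
  n1: runs — x6 -1->0; result 0.
  n2: runs — n1 -7->0; result -7 (same value as before).
  n4: checked — values it read are unchanged (n2 unchanged); reused cached 7 without running.
  n8: runs — n1 -7->0; result 0.
  n9: runs — n8 -49->0; result 0.
  n11: runs — n9 343->0; result 0.
  n15: runs — n1 -7->0; result 0.
  n16: runs — n15 -7->0; n11 -343->0; result 0.
  n17: runs — n16 -343->0; result 0.
  n19: runs — n15 -7->0; n16 -343->0; result 0.
  n20: runs — n19 -7->0; n17 343->0; result 0.

Key observation: the cutoff stops propagation at n4 — its inputs' values are unchanged, so it reuses its cache.

New value of n20: 0.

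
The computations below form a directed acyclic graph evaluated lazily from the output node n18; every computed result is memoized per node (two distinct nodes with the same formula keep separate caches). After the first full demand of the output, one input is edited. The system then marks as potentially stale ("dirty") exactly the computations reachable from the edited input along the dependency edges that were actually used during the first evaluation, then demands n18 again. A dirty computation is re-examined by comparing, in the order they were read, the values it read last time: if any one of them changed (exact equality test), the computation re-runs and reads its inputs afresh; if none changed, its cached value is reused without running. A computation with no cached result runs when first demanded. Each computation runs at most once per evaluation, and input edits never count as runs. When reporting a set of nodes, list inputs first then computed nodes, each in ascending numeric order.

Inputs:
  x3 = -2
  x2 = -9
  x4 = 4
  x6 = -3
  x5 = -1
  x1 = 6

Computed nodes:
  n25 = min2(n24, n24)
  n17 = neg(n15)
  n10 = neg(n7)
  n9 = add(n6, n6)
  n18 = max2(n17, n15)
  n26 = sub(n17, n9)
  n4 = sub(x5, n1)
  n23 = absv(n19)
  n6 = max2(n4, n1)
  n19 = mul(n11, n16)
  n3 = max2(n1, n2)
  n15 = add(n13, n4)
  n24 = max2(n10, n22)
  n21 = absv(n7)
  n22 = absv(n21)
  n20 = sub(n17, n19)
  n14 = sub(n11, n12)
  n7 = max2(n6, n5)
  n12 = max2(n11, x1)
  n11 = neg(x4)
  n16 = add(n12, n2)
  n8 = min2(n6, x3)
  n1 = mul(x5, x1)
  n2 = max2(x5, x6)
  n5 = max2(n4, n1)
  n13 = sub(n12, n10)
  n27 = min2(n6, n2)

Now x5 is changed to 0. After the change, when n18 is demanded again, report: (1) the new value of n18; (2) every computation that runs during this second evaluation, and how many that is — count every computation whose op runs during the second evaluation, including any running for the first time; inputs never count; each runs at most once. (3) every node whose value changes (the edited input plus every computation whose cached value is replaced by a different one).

Demanding n18 again yields 6.
10 computations run: n1, n4, n5, n6, n7, n10, n13, n15, n17, n18.
The nodes whose values change: x5, n1, n4, n5, n6, n7, n10, n13, n15, n17, n18.

First demand of the output computes:
  n1 = mul(-1, 6) = -6
  n4 = sub(-1, -6) = 5
  n5 = max2(5, -6) = 5
  n6 = max2(5, -6) = 5
  n7 = max2(5, 5) = 5
  n10 = neg(5) = -5
  n11 = neg(4) = -4
  n12 = max2(-4, 6) = 6
  n13 = sub(6, -5) = 11
  n15 = add(11, 5) = 16
  n17 = neg(16) = -16
  n18 = max2(-16, 16) = 16

After the edit, cleaning proceeds:
  n1: a read changed (x5 -1->0) — executes, giving 0.
  n4: a read changed (x5 -1->0; n1 -6->0) — executes, giving 0.
  n5: a read changed (n4 5->0; n1 -6->0) — executes, giving 0.
  n6: a read changed (n4 5->0; n1 -6->0) — executes, giving 0.
  n7: a read changed (n6 5->0; n5 5->0) — executes, giving 0.
  n10: a read changed (n7 5->0) — executes, giving 0.
  n13: a read changed (n10 -5->0) — executes, giving 6.
  n15: a read changed (n13 11->6; n4 5->0) — executes, giving 6.
  n17: a read changed (n15 16->6) — executes, giving -6.
  n18: a read changed (n17 -16->-6; n15 16->6) — executes, giving 6.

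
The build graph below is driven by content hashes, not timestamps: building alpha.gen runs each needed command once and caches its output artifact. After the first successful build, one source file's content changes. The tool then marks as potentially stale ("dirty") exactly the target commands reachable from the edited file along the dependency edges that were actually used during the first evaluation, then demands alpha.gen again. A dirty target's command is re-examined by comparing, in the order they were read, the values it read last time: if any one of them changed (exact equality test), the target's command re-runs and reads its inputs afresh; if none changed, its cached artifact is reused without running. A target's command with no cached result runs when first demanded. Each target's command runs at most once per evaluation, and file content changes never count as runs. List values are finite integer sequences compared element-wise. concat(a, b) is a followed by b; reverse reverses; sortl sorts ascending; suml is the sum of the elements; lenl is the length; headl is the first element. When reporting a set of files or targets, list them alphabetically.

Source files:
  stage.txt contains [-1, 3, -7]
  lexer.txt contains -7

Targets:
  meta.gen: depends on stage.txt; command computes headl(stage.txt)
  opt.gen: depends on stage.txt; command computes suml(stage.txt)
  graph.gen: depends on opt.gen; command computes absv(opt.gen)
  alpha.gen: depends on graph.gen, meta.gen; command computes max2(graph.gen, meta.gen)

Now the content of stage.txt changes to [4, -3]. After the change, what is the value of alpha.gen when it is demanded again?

Initial pass — values computed on the first demand:
  meta.gen = headl([-1, 3, -7]) = -1
  opt.gen = suml([-1, 3, -7]) = -5
  graph.gen = absv(-5) = 5
  alpha.gen = max2(5, -1) = 5

Second demand — change propagation:
  meta.gen: re-runs because stage.txt [-1, 3, -7]->[4, -3]; new result 4.
  opt.gen: re-runs because stage.txt [-1, 3, -7]->[4, -3]; new result 1.
  graph.gen: re-runs because opt.gen -5->1; new result 1.
  alpha.gen: re-runs because graph.gen 5->1; meta.gen -1->4; new result 4.

alpha.gen now evaluates to 4.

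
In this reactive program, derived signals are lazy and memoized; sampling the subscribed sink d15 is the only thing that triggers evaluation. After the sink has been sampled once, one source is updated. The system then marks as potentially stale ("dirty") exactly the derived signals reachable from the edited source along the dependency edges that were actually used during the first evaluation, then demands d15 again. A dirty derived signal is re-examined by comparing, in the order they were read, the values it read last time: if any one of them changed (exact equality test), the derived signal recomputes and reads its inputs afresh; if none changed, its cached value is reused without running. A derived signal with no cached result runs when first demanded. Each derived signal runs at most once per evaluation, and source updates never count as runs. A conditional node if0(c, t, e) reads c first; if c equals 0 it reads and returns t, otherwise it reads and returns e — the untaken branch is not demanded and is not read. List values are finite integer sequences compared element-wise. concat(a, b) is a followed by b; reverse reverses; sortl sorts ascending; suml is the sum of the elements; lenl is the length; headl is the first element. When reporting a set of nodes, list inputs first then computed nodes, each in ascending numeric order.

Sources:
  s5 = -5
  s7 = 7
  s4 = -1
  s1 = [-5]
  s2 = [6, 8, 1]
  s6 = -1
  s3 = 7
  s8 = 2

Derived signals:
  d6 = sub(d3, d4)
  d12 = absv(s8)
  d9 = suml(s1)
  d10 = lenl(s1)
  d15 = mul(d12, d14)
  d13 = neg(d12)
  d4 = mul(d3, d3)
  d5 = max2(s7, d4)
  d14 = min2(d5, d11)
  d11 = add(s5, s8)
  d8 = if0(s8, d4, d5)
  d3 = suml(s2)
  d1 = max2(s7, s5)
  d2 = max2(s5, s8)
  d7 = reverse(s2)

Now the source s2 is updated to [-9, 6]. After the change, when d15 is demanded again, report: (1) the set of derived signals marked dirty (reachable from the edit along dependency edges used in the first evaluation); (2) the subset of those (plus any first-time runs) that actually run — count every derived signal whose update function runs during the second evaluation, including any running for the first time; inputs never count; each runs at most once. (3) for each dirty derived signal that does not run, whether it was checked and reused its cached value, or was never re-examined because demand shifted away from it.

The edit dirties: d3, d4, d5, d14, d15.
4 derived signals run: d3, d4, d5, d14.
Cache hits after checking: d15.
Note the absorption at d14: it re-runs yet its value is the same, leaving the output's value untouched.

First demand of the output computes:
  d3 = suml([6, 8, 1]) = 15
  d4 = mul(15, 15) = 225
  d5 = max2(7, 225) = 225
  d11 = add(-5, 2) = -3
  d12 = absv(2) = 2
  d14 = min2(225, -3) = -3
  d15 = mul(2, -3) = -6

After the edit, cleaning proceeds:
  d3: a read changed (s2 [6, 8, 1]->[-9, 6]) — executes, giving -3.
  d4: a read changed (d3 15->-3; d3 15->-3) — executes, giving 9.
  d5: a read changed (d4 225->9) — executes, giving 9.
  d14: a read changed (d5 225->9) — executes, giving -3 — identical to its old value.
  d15: dirty, but its reads are unchanged (d12 unchanged, d14 unchanged); cached -6 stands.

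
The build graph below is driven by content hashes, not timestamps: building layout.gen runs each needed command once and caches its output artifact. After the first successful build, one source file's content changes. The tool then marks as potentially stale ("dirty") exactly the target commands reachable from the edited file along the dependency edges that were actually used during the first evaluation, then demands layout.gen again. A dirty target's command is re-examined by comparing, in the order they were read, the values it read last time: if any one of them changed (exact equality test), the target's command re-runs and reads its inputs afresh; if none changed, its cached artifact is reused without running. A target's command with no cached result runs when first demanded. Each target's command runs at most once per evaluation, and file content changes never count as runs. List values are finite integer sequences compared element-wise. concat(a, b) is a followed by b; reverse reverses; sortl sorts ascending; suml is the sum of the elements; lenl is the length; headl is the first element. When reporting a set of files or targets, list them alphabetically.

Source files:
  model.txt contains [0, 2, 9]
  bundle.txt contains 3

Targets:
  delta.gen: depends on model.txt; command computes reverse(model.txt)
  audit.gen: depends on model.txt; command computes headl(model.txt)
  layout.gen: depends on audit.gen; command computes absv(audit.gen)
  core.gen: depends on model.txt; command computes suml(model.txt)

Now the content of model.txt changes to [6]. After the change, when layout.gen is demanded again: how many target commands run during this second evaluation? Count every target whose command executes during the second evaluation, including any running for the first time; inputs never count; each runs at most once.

Initial pass — values computed on the first demand:
  audit.gen = headl([0, 2, 9]) = 0
  layout.gen = absv(0) = 0

Second demand — change propagation:
  audit.gen: re-runs because model.txt [0, 2, 9]->[6]; new result 6.
  layout.gen: re-runs because audit.gen 0->6; new result 6.

Run set: audit.gen, layout.gen (2 run).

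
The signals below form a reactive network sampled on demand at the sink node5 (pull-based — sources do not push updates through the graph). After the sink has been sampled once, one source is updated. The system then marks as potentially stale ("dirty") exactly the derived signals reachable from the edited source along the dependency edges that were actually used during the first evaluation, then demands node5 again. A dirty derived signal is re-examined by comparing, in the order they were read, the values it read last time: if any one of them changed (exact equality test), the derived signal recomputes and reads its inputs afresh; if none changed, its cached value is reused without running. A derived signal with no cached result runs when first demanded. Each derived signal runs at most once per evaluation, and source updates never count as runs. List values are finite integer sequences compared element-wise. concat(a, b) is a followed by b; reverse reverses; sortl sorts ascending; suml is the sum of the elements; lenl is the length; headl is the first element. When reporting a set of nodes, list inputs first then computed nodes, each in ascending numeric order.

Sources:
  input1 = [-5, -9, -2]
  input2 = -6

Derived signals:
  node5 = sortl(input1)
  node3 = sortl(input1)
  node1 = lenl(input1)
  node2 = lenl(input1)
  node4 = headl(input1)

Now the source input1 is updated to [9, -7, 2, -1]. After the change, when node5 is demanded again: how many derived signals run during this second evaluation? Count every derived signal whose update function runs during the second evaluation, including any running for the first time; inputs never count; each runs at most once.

Run set: node5 (1 run).

Initial pass — values computed on the first demand:
  node5 = sortl([-5, -9, -2]) = [-9, -5, -2]

Second demand — change propagation:
  node5: re-runs because input1 [-5, -9, -2]->[9, -7, 2, -1]; new result [-7, -1, 2, 9].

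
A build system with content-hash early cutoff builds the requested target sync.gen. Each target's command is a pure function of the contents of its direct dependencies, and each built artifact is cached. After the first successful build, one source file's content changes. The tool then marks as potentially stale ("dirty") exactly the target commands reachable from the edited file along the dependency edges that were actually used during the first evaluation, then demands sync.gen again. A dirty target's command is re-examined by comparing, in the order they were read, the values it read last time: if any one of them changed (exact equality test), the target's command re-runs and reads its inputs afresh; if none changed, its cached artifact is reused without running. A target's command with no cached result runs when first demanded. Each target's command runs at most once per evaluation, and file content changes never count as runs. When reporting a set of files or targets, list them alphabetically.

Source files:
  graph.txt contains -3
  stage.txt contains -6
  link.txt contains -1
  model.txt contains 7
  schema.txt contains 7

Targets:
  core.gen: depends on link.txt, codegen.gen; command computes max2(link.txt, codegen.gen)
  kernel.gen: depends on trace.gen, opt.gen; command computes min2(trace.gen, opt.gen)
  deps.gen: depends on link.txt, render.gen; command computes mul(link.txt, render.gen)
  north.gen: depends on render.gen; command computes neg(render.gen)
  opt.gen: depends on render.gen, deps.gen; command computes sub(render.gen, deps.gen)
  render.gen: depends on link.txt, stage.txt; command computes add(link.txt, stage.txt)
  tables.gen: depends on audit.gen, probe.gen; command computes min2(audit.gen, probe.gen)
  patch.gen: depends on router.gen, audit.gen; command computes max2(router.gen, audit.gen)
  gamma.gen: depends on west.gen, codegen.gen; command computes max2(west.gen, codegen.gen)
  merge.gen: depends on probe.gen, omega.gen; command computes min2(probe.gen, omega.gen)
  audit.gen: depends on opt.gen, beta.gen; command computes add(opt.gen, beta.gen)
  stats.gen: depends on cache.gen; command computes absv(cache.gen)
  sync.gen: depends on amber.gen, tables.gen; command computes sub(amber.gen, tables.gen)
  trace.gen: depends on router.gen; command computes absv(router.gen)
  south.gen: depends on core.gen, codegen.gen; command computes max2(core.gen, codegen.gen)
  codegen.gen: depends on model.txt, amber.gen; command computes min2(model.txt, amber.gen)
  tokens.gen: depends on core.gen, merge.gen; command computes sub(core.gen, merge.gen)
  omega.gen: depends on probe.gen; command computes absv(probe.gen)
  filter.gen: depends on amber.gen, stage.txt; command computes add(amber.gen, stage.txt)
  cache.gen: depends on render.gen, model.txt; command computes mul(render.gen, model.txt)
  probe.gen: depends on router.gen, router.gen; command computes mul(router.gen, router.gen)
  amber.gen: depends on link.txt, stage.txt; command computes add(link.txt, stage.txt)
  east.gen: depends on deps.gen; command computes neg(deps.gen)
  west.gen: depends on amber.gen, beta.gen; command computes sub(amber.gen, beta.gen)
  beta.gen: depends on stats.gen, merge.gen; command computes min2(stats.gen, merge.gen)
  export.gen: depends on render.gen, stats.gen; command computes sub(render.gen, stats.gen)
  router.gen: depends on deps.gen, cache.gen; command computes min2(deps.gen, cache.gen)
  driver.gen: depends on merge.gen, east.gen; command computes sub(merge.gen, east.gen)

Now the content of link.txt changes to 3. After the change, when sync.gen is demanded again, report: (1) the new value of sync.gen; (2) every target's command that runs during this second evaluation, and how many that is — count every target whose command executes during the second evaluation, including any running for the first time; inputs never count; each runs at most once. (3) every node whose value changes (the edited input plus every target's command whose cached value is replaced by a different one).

First evaluation (everything demanded from the output):
  amber.gen = add(-1, -6) = -7
  render.gen = add(-1, -6) = -7
  cache.gen = mul(-7, 7) = -49
  deps.gen = mul(-1, -7) = 7
  opt.gen = sub(-7, 7) = -14
  router.gen = min2(7, -49) = -49
  probe.gen = mul(-49, -49) = 2401
  omega.gen = absv(2401) = 2401
  merge.gen = min2(2401, 2401) = 2401
  stats.gen = absv(-49) = 49
  beta.gen = min2(49, 2401) = 49
  audit.gen = add(-14, 49) = 35
  tables.gen = min2(35, 2401) = 35
  sync.gen = sub(-7, 35) = -42

Propagation after the edit:
  amber.gen: runs — link.txt -1->3; result -3.
  render.gen: runs — link.txt -1->3; result -3.
  cache.gen: runs — render.gen -7->-3; result -21.
  deps.gen: runs — link.txt -1->3; render.gen -7->-3; result -9.
  opt.gen: runs — render.gen -7->-3; deps.gen 7->-9; result 6.
  router.gen: runs — deps.gen 7->-9; cache.gen -49->-21; result -21.
  probe.gen: runs — router.gen -49->-21; router.gen -49->-21; result 441.
  omega.gen: runs — probe.gen 2401->441; result 441.
  merge.gen: runs — probe.gen 2401->441; omega.gen 2401->441; result 441.
  stats.gen: runs — cache.gen -49->-21; result 21.
  beta.gen: runs — stats.gen 49->21; merge.gen 2401->441; result 21.
  audit.gen: runs — opt.gen -14->6; beta.gen 49->21; result 27.
  tables.gen: runs — audit.gen 35->27; probe.gen 2401->441; result 27.
  sync.gen: runs — amber.gen -7->-3; tables.gen 35->27; result -30.

New value of sync.gen: -30.
Target commands that run: amber.gen, audit.gen, beta.gen, cache.gen, deps.gen, merge.gen, omega.gen, opt.gen, probe.gen, render.gen, router.gen, stats.gen, sync.gen, tables.gen — 14 in total.
Values that change: amber.gen, audit.gen, beta.gen, cache.gen, deps.gen, link.txt, merge.gen, omega.gen, opt.gen, probe.gen, render.gen, router.gen, stats.gen, sync.gen, tables.gen.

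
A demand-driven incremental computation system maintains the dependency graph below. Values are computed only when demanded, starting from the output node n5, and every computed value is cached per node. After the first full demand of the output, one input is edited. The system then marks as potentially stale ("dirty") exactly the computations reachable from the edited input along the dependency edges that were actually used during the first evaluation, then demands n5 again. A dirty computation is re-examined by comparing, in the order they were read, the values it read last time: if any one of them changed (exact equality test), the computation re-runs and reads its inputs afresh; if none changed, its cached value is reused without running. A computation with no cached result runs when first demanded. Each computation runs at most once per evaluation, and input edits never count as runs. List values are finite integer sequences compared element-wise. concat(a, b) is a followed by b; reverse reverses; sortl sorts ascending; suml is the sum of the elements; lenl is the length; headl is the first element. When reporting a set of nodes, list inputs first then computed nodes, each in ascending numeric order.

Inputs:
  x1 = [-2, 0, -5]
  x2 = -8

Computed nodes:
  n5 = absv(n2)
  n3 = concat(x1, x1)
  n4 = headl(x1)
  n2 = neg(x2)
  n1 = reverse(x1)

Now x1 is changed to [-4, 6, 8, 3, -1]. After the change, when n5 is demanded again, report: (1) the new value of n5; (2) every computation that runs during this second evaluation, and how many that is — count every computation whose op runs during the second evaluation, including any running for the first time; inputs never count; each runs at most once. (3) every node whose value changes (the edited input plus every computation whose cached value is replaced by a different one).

First evaluation (everything demanded from the output):
  n2 = neg(-8) = 8
  n5 = absv(8) = 8

Propagation after the edit:
  x1 feeds no computation that the output demands — nothing is marked dirty and nothing runs.

Key observation: x1 is never demanded by the output, so the edit triggers no recomputation at all.

New value of n5: 8.
Computations that run: none — 0 in total.
Values that change: x1.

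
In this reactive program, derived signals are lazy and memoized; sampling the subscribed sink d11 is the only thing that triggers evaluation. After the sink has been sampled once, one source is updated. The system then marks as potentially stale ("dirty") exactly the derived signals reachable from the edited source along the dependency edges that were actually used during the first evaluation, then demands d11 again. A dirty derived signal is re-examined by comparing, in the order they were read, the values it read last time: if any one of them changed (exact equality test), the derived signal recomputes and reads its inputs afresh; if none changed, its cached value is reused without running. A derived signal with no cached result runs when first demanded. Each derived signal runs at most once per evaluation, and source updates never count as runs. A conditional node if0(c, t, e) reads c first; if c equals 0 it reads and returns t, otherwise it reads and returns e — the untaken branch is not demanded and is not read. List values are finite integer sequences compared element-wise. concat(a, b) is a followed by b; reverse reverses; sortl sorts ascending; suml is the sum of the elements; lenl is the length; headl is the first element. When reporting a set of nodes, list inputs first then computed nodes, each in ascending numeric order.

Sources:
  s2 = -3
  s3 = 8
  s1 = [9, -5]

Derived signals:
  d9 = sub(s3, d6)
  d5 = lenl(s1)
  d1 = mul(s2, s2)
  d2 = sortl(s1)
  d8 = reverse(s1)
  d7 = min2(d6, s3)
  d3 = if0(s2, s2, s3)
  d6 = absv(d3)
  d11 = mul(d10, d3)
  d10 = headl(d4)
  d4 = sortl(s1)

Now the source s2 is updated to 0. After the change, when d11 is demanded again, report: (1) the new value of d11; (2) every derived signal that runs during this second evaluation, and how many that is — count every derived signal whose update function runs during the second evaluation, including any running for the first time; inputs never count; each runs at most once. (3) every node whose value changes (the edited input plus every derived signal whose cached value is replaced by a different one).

First demand of the output computes:
  d3 = if0(s2=-3 -> else branch s3) = 8
  d4 = sortl([9, -5]) = [-5, 9]
  d10 = headl([-5, 9]) = -5
  d11 = mul(-5, 8) = -40

After the edit, cleaning proceeds:
  d3: a read changed (s2 -3->0) — executes, giving 0.
  d11: a read changed (d3 8->0) — executes, giving 0.

Demanding d11 again yields 0.
2 derived signals run: d3, d11.
The nodes whose values change: s2, d3, d11.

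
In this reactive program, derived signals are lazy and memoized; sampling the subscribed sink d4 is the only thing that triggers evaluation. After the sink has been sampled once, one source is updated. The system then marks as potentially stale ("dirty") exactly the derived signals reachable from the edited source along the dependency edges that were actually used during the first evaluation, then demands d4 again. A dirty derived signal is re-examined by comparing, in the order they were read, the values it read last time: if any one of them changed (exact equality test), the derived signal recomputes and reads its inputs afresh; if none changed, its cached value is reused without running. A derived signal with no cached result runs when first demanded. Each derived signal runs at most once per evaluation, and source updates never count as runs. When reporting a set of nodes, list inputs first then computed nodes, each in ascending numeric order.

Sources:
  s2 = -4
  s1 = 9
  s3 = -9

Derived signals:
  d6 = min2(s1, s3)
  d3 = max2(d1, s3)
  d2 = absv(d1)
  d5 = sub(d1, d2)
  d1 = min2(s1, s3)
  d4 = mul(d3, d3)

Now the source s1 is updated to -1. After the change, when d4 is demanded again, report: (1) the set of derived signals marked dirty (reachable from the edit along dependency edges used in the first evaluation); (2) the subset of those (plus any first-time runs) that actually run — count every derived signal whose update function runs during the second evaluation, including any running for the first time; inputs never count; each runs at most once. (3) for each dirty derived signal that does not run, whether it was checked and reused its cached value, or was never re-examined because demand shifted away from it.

First demand of the output computes:
  d1 = min2(9, -9) = -9
  d3 = max2(-9, -9) = -9
  d4 = mul(-9, -9) = 81

After the edit, cleaning proceeds:
  d1: a read changed (s1 9->-1) — executes, giving -9 — identical to its old value.
  d3: dirty, but its reads are unchanged (d1 unchanged, s3 unchanged); cached -9 stands.
  d4: dirty, but its reads are unchanged (d3 unchanged, d3 unchanged); cached 81 stands.

Note the absorption at d1: it re-runs yet its value is the same, leaving the output's value untouched.

The edit dirties: d1, d3, d4.
1 derived signals run: d1.
Cache hits after checking: d3, d4.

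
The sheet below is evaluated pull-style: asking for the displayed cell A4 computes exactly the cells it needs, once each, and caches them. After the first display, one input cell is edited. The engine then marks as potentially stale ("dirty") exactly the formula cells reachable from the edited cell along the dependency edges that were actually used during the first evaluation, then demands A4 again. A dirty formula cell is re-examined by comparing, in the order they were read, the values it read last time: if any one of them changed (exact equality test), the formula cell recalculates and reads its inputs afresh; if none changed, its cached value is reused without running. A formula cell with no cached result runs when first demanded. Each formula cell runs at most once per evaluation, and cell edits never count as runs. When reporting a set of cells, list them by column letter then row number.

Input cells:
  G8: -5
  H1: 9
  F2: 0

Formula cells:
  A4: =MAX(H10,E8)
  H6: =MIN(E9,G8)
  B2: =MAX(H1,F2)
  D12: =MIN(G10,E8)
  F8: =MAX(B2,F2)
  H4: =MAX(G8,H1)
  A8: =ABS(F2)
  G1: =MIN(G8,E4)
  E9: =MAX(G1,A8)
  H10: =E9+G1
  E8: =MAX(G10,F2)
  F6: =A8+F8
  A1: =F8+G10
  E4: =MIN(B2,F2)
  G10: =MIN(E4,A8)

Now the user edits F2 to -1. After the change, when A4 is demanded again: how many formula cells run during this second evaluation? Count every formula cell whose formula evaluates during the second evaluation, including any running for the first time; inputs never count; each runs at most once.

9 formula cells run: A4, A8, B2, E4, E8, E9, G1, G10, H10.

First demand of the output computes:
  A8 = ABS(0) = 0
  B2 = MAX(9, 0) = 9
  E4 = MIN(9, 0) = 0
  G1 = MIN(-5, 0) = -5
  E9 = MAX(-5, 0) = 0
  G10 = MIN(0, 0) = 0
  E8 = MAX(0, 0) = 0
  H10 = 0 + -5 = -5
  A4 = MAX(-5, 0) = 0

After the edit, cleaning proceeds:
  A8: a read changed (F2 0->-1) — executes, giving 1.
  B2: a read changed (F2 0->-1) — executes, giving 9 — identical to its old value.
  E4: a read changed (F2 0->-1) — executes, giving -1.
  G1: a read changed (E4 0->-1) — executes, giving -5 — identical to its old value.
  E9: a read changed (A8 0->1) — executes, giving 1.
  G10: a read changed (E4 0->-1; A8 0->1) — executes, giving -1.
  E8: a read changed (G10 0->-1; F2 0->-1) — executes, giving -1.
  H10: a read changed (E9 0->1) — executes, giving -4.
  A4: a read changed (H10 -5->-4; E8 0->-1) — executes, giving -1.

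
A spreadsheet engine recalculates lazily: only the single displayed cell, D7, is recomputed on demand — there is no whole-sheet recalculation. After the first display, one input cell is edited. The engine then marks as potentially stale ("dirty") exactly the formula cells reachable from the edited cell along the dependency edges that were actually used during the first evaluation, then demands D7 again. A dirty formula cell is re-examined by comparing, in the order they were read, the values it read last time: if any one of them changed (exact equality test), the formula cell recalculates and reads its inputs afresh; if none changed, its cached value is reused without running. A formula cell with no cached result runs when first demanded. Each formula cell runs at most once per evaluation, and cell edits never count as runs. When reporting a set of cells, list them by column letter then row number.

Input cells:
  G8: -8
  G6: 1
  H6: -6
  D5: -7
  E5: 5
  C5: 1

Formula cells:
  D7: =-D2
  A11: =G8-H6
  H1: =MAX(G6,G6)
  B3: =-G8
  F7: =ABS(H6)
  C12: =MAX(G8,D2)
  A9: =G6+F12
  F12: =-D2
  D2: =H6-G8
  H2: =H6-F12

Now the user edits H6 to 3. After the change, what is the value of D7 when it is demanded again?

First evaluation (everything demanded from the output):
  D2 = -6 - -8 = 2
  D7 = -(2) = -2

Propagation after the edit:
  D2: runs — H6 -6->3; result 11.
  D7: runs — D2 2->11; result -11.

New value of D7: -11.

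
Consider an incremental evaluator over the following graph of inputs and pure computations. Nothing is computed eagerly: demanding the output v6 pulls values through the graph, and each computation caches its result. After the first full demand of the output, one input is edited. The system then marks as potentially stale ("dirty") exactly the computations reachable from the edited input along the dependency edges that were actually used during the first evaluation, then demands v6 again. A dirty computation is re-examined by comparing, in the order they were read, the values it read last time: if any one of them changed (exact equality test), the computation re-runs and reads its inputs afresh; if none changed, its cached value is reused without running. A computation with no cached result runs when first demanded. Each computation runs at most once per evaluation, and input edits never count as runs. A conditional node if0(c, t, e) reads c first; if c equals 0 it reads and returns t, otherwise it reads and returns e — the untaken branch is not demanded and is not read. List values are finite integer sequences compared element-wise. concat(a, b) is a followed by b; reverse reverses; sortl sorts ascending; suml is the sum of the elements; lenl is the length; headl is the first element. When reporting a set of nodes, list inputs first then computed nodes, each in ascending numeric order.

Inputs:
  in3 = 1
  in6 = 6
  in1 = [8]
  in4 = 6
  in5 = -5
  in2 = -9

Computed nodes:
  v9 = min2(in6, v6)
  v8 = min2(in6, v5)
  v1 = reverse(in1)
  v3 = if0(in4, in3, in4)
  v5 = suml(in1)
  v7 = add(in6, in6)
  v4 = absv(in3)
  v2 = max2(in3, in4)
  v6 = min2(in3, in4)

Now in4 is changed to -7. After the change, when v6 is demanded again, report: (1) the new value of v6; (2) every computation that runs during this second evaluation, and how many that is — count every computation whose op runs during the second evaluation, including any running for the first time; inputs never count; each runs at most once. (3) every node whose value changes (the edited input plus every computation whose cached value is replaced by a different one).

v6 now evaluates to -7.
Run set: v6 (1 run).
Changed values: in4, v6.

Initial pass — values computed on the first demand:
  v6 = min2(1, 6) = 1

Second demand — change propagation:
  v6: re-runs because in4 6->-7; new result -7.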